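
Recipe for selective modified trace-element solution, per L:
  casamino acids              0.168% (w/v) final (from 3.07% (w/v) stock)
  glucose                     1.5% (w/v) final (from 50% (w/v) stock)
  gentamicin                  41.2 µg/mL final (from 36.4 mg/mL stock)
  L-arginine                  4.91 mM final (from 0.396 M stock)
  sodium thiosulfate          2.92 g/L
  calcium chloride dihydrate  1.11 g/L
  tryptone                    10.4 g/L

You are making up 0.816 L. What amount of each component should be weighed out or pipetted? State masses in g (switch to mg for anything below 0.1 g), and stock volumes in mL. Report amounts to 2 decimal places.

casamino acids 44.65 mL; glucose 24.48 mL; gentamicin 0.92 mL; L-arginine 10.12 mL; sodium thiosulfate 2.38 g; calcium chloride dihydrate 0.91 g; tryptone 8.49 g

Working volume: 0.816 L.
casamino acids: dilute stock: 0.168% ÷ 3.07% × 816 mL = 44.65 mL
glucose: C1V1 = C2V2 → 1.5% ÷ 50% × 816 mL = 24.48 mL
gentamicin: C1V1 = C2V2 → 41.2 µg/mL × 816 mL ÷ 36400 µg/mL = 0.92 mL
L-arginine: dilute stock: 4.91 mM × 816 mL ÷ 396 mM = 10.12 mL
sodium thiosulfate: 2.92 g/L × 0.816 L = 2.38 g
calcium chloride dihydrate: 1.11 g/L × 0.816 L = 0.91 g
tryptone: 10.4 g/L × 0.816 L = 8.49 g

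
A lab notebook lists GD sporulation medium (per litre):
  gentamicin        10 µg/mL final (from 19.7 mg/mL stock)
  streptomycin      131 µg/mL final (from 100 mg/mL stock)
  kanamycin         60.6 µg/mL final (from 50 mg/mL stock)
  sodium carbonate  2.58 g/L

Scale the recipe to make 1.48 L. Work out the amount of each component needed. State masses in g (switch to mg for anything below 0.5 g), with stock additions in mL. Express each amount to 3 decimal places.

Working volume: 1.48 L.
gentamicin: dilute stock: 10 µg/mL × 1480 mL ÷ 19700 µg/mL = 0.751 mL
streptomycin: C1V1 = C2V2 → 131 µg/mL × 1480 mL ÷ 100000 µg/mL = 1.939 mL
kanamycin: V = C2·V2/C1 = 60.6 µg/mL × 1480 mL ÷ 50000 µg/mL = 1.794 mL
sodium carbonate: 2.58 g/L × 1.48 L = 3.818 g

gentamicin 0.751 mL; streptomycin 1.939 mL; kanamycin 1.794 mL; sodium carbonate 3.818 g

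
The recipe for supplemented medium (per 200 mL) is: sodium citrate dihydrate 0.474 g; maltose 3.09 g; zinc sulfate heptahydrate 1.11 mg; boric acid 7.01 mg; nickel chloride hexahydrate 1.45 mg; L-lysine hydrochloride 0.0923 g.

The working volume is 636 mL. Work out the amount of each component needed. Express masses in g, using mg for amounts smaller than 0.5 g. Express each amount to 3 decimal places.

sodium citrate dihydrate 1.507 g; maltose 9.826 g; zinc sulfate heptahydrate 3.530 mg; boric acid 22.292 mg; nickel chloride hexahydrate 4.611 mg; L-lysine hydrochloride 293.514 mg

Scale factor = 636 mL / 200 mL = 3.18.
sodium citrate dihydrate: 0.474 g × (636 mL / 200 mL) = 1.507 g
maltose: 3.09 g × (636 mL / 200 mL) = 9.826 g
zinc sulfate heptahydrate: 1.11 mg × (636 mL / 200 mL) = 3.530 mg
boric acid: 7.01 mg × (636 mL / 200 mL) = 22.292 mg
nickel chloride hexahydrate: 1.45 mg × (636 mL / 200 mL) = 4.611 mg
L-lysine hydrochloride: 0.0923 g × (636 mL / 200 mL) = 0.293514 g = 293.514 mg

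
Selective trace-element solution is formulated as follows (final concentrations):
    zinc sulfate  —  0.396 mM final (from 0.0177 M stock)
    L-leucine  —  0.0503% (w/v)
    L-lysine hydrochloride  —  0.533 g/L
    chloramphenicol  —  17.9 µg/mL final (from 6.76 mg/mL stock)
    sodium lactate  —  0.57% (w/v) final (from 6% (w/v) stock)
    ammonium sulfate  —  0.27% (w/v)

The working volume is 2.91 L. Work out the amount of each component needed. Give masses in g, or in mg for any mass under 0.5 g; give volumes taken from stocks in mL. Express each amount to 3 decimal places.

zinc sulfate 65.105 mL; L-leucine 1.464 g; L-lysine hydrochloride 1.551 g; chloramphenicol 7.705 mL; sodium lactate 276.450 mL; ammonium sulfate 7.857 g

Working volume: 2.91 L.
zinc sulfate: dilute stock: 0.396 mM × 2910 mL ÷ 17.7 mM = 65.105 mL
L-leucine: 0.0503 g per 100 mL × 2910 mL ÷ 100 = 1.464 g
L-lysine hydrochloride: 0.533 g/L × 2.91 L = 1.551 g
chloramphenicol: V = C2·V2/C1 = 17.9 µg/mL × 2910 mL ÷ 6760 µg/mL = 7.705 mL
sodium lactate: C1V1 = C2V2 → 0.57% ÷ 6% × 2910 mL = 276.450 mL
ammonium sulfate: 0.27 g per 100 mL × 2910 mL ÷ 100 = 7.857 g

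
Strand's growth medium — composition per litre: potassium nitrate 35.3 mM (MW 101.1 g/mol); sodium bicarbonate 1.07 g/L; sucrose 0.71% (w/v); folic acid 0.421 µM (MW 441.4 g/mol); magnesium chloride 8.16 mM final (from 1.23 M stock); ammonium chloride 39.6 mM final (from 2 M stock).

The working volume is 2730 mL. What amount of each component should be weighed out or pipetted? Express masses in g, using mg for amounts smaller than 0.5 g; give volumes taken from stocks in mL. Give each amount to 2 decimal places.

potassium nitrate 9.74 g; sodium bicarbonate 2.92 g; sucrose 19.38 g; folic acid 0.51 mg; magnesium chloride 18.11 mL; ammonium chloride 54.05 mL

Working volume: 2730 mL = 2.73 L.
potassium nitrate: 35.3 mmol/L × 101.1 g/mol × 2.73 L ÷ 1000 = 9.74 g
sodium bicarbonate: 1.07 g/L × 2.73 L = 2.92 g
sucrose: 0.71% w/v = 7.1 g/L → 7.1 × 2.73 L = 19.38 g
folic acid: 0.421 µmol/L × 441.4 g/mol × 2.73 L ÷ 1000 = 0.51 mg
magnesium chloride: V = C2·V2/C1 = 8.16 mM × 2730 mL ÷ 1230 mM = 18.11 mL
ammonium chloride: dilute stock: 39.6 mM × 2730 mL ÷ 2000 mM = 54.05 mL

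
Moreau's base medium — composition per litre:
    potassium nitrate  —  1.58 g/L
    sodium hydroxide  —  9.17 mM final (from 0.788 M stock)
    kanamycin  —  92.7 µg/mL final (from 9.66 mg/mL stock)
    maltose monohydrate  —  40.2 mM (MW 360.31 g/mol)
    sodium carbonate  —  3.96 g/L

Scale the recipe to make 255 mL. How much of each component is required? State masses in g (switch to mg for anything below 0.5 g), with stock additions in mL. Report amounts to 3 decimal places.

potassium nitrate 402.900 mg; sodium hydroxide 2.967 mL; kanamycin 2.447 mL; maltose monohydrate 3.694 g; sodium carbonate 1.010 g

Scale factor relative to 1 L: 0.255.
potassium nitrate: 1.58 g/L × 0.255 L = 0.4029 g = 402.900 mg
sodium hydroxide: dilute stock: 9.17 mM × 255 mL ÷ 788 mM = 2.967 mL
kanamycin: C1V1 = C2V2 → 92.7 µg/mL × 255 mL ÷ 9660 µg/mL = 2.447 mL
maltose monohydrate: 40.2 mmol/L × 360.31 g/mol × 0.255 L ÷ 1000 = 3.694 g
sodium carbonate: 3.96 g/L × 0.255 L = 1.010 g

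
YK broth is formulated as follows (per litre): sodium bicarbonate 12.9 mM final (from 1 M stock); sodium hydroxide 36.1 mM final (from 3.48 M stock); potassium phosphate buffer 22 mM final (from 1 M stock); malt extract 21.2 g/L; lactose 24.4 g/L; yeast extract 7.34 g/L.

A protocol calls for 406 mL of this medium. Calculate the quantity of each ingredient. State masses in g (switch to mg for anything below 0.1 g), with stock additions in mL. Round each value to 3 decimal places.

sodium bicarbonate 5.237 mL; sodium hydroxide 4.212 mL; potassium phosphate buffer 8.932 mL; malt extract 8.607 g; lactose 9.906 g; yeast extract 2.980 g

Scale factor relative to 1 L: 0.406.
sodium bicarbonate: V = C2·V2/C1 = 12.9 mM × 406 mL ÷ 1000 mM = 5.237 mL
sodium hydroxide: V = C2·V2/C1 = 36.1 mM × 406 mL ÷ 3480 mM = 4.212 mL
potassium phosphate buffer: dilute stock: 22 mM × 406 mL ÷ 1000 mM = 8.932 mL
malt extract: 21.2 g/L × 0.406 L = 8.607 g
lactose: 24.4 g/L × 0.406 L = 9.906 g
yeast extract: 7.34 g/L × 0.406 L = 2.980 g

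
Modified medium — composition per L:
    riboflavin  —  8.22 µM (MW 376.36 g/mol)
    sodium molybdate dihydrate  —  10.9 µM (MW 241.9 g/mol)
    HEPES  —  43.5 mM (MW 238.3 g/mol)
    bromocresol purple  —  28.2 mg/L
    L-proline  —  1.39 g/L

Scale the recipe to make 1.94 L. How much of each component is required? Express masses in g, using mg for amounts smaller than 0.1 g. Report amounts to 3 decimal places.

Working volume: 1.94 L.
riboflavin: 8.22 µmol/L × 376.36 g/mol × 1.94 L ÷ 1000 = 6.002 mg
sodium molybdate dihydrate: 10.9 µmol/L × 241.9 g/mol × 1.94 L ÷ 1000 = 5.115 mg
HEPES: 43.5 mmol/L × 238.3 g/mol × 1.94 L ÷ 1000 = 20.110 g
bromocresol purple: 28.2 mg/L × 1.94 L = 54.708 mg
L-proline: 1.39 g/L × 1.94 L = 2.697 g

riboflavin 6.002 mg; sodium molybdate dihydrate 5.115 mg; HEPES 20.110 g; bromocresol purple 54.708 mg; L-proline 2.697 g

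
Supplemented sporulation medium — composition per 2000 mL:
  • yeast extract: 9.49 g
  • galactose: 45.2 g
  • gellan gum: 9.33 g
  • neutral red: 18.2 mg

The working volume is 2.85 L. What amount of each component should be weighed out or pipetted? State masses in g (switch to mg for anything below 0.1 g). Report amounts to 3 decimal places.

Scale factor = 2850 mL / 2000 mL = 1.425.
yeast extract: 9.49 g × (2850 mL / 2000 mL) = 13.523 g
galactose: 45.2 g × (2850 mL / 2000 mL) = 64.410 g
gellan gum: 9.33 g × (2850 mL / 2000 mL) = 13.295 g
neutral red: 18.2 mg × (2850 mL / 2000 mL) = 25.935 mg

yeast extract 13.523 g; galactose 64.410 g; gellan gum 13.295 g; neutral red 25.935 mg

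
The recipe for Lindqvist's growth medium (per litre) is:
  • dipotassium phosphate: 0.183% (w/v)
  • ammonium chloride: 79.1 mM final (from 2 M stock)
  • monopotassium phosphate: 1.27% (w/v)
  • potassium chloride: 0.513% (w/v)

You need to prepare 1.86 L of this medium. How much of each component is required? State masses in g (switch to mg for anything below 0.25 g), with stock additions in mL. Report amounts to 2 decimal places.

Scale factor relative to 1 L: 1.86.
dipotassium phosphate: 0.183 g per 100 mL × 1860 mL ÷ 100 = 3.40 g
ammonium chloride: dilute stock: 79.1 mM × 1860 mL ÷ 2000 mM = 73.56 mL
monopotassium phosphate: 1.27 g per 100 mL × 1860 mL ÷ 100 = 23.62 g
potassium chloride: 0.513 g per 100 mL × 1860 mL ÷ 100 = 9.54 g

dipotassium phosphate 3.40 g; ammonium chloride 73.56 mL; monopotassium phosphate 23.62 g; potassium chloride 9.54 g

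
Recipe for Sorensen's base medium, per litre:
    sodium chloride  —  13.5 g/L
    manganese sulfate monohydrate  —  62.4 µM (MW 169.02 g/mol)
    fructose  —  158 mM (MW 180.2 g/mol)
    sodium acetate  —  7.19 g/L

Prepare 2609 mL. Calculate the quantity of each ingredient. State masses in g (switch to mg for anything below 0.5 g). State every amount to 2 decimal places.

sodium chloride 35.22 g; manganese sulfate monohydrate 27.52 mg; fructose 74.28 g; sodium acetate 18.76 g

Scale factor relative to 1 L: 2.609.
sodium chloride: 13.5 g/L × 2.609 L = 35.22 g
manganese sulfate monohydrate: 62.4 µmol/L × 169.02 g/mol × 2.609 L ÷ 1000 = 27.52 mg
fructose: 158 mmol/L × 180.2 g/mol × 2.609 L ÷ 1000 = 74.28 g
sodium acetate: 7.19 g/L × 2.609 L = 18.76 g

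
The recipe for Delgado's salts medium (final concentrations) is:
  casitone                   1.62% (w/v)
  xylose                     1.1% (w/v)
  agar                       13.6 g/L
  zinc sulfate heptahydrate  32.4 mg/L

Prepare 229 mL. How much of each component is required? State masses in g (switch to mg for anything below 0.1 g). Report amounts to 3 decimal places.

casitone 3.710 g; xylose 2.519 g; agar 3.114 g; zinc sulfate heptahydrate 7.420 mg

Working volume: 229 mL = 0.229 L.
casitone: 1.62 g per 100 mL × 229 mL ÷ 100 = 3.710 g
xylose: 1.1 g per 100 mL × 229 mL ÷ 100 = 2.519 g
agar: 13.6 g/L × 0.229 L = 3.114 g
zinc sulfate heptahydrate: 32.4 mg/L × 0.229 L = 7.420 mg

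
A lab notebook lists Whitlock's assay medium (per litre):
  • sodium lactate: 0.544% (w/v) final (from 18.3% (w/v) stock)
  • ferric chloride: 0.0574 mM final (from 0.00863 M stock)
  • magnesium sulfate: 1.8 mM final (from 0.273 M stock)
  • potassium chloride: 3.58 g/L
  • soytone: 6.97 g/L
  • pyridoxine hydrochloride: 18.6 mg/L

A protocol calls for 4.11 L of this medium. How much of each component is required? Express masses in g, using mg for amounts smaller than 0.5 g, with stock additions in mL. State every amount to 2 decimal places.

Scale factor relative to 1 L: 4.11.
sodium lactate: dilute stock: 0.544% ÷ 18.3% × 4110 mL = 122.18 mL
ferric chloride: V = C2·V2/C1 = 0.0574 mM × 4110 mL ÷ 8.63 mM = 27.34 mL
magnesium sulfate: V = C2·V2/C1 = 1.8 mM × 4110 mL ÷ 273 mM = 27.10 mL
potassium chloride: 3.58 g/L × 4.11 L = 14.71 g
soytone: 6.97 g/L × 4.11 L = 28.65 g
pyridoxine hydrochloride: 18.6 mg/L × 4.11 L = 76.45 mg

sodium lactate 122.18 mL; ferric chloride 27.34 mL; magnesium sulfate 27.10 mL; potassium chloride 14.71 g; soytone 28.65 g; pyridoxine hydrochloride 76.45 mg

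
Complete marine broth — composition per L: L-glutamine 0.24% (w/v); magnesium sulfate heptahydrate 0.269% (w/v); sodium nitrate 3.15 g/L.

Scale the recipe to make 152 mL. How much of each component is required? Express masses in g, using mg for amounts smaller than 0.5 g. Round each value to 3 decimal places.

L-glutamine 364.800 mg; magnesium sulfate heptahydrate 408.880 mg; sodium nitrate 478.800 mg

Scale factor relative to 1 L: 0.152.
L-glutamine: 0.24% w/v = 2.4 g/L → 2.4 × 0.152 L = 0.3648 g = 364.800 mg
magnesium sulfate heptahydrate: 0.269 g per 100 mL × 152 mL ÷ 100 = 0.40888 g = 408.880 mg
sodium nitrate: 3.15 g/L × 0.152 L = 0.4788 g = 478.800 mg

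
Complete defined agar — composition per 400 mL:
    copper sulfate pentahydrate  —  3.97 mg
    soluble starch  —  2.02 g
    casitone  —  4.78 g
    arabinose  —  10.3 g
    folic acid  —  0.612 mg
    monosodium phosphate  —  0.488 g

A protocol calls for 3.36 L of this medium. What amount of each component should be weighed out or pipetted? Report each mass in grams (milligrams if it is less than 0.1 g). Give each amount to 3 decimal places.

copper sulfate pentahydrate 33.348 mg; soluble starch 16.968 g; casitone 40.152 g; arabinose 86.520 g; folic acid 5.141 mg; monosodium phosphate 4.099 g

Ratio of target to recipe volume: 3360 / 400 = 8.4.
copper sulfate pentahydrate: 3.97 mg × (3360 mL / 400 mL) = 33.348 mg
soluble starch: 2.02 g × (3360 mL / 400 mL) = 16.968 g
casitone: 4.78 g × (3360 mL / 400 mL) = 40.152 g
arabinose: 10.3 g × (3360 mL / 400 mL) = 86.520 g
folic acid: 0.612 mg × (3360 mL / 400 mL) = 5.141 mg
monosodium phosphate: 0.488 g × (3360 mL / 400 mL) = 4.099 g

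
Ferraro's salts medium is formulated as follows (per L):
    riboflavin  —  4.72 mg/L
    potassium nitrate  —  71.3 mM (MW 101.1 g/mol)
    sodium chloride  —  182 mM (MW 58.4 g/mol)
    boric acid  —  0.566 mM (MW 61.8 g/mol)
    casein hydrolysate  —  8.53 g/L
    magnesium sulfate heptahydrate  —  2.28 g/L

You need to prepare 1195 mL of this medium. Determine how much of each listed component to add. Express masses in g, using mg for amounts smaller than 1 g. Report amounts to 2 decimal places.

riboflavin 5.64 mg; potassium nitrate 8.61 g; sodium chloride 12.70 g; boric acid 41.80 mg; casein hydrolysate 10.19 g; magnesium sulfate heptahydrate 2.72 g

Working volume: 1195 mL = 1.195 L.
riboflavin: 4.72 mg/L × 1.195 L = 5.64 mg
potassium nitrate: 71.3 mmol/L × 101.1 g/mol × 1.195 L ÷ 1000 = 8.61 g
sodium chloride: 182 mmol/L × 58.4 g/mol × 1.195 L ÷ 1000 = 12.70 g
boric acid: 0.566 mmol/L × 61.8 mg/mmol × 1.195 L = 41.80 mg
casein hydrolysate: 8.53 g/L × 1.195 L = 10.19 g
magnesium sulfate heptahydrate: 2.28 g/L × 1.195 L = 2.72 g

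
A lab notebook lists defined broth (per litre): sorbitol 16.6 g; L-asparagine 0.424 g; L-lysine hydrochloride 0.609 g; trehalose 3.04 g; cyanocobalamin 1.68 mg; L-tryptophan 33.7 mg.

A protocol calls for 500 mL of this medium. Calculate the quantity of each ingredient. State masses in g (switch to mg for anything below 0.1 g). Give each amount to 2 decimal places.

Ratio of target to recipe volume: 500 / 1000 = 0.5.
sorbitol: 16.6 g × (500 mL / 1000 mL) = 8.30 g
L-asparagine: 0.424 g × (500 mL / 1000 mL) = 0.21 g
L-lysine hydrochloride: 0.609 g × (500 mL / 1000 mL) = 0.30 g
trehalose: 3.04 g × (500 mL / 1000 mL) = 1.52 g
cyanocobalamin: 1.68 mg × (500 mL / 1000 mL) = 0.84 mg
L-tryptophan: 33.7 mg × (500 mL / 1000 mL) = 16.85 mg

sorbitol 8.30 g; L-asparagine 0.21 g; L-lysine hydrochloride 0.30 g; trehalose 1.52 g; cyanocobalamin 0.84 mg; L-tryptophan 16.85 mg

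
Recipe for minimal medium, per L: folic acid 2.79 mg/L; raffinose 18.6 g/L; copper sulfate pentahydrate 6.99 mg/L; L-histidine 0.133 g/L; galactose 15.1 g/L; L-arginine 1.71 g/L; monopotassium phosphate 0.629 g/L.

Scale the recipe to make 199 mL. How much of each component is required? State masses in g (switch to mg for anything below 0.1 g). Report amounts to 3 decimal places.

Target volume = 199 mL = 0.199 L.
folic acid: 2.79 mg/L × 0.199 L = 0.555 mg
raffinose: 18.6 g/L × 0.199 L = 3.701 g
copper sulfate pentahydrate: 6.99 mg/L × 0.199 L = 1.391 mg
L-histidine: 0.133 g/L × 0.199 L = 0.026467 g = 26.467 mg
galactose: 15.1 g/L × 0.199 L = 3.005 g
L-arginine: 1.71 g/L × 0.199 L = 0.340 g
monopotassium phosphate: 0.629 g/L × 0.199 L = 0.125 g

folic acid 0.555 mg; raffinose 3.701 g; copper sulfate pentahydrate 1.391 mg; L-histidine 26.467 mg; galactose 3.005 g; L-arginine 0.340 g; monopotassium phosphate 0.125 g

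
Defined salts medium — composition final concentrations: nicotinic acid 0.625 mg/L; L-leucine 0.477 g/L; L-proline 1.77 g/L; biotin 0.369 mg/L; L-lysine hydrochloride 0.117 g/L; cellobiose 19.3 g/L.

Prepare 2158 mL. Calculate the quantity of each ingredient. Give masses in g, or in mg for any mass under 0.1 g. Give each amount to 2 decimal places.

Scale factor relative to 1 L: 2.158.
nicotinic acid: 0.625 mg/L × 2.158 L = 1.35 mg
L-leucine: 0.477 g/L × 2.158 L = 1.03 g
L-proline: 1.77 g/L × 2.158 L = 3.82 g
biotin: 0.369 mg/L × 2.158 L = 0.80 mg
L-lysine hydrochloride: 0.117 g/L × 2.158 L = 0.25 g
cellobiose: 19.3 g/L × 2.158 L = 41.65 g

nicotinic acid 1.35 mg; L-leucine 1.03 g; L-proline 3.82 g; biotin 0.80 mg; L-lysine hydrochloride 0.25 g; cellobiose 41.65 g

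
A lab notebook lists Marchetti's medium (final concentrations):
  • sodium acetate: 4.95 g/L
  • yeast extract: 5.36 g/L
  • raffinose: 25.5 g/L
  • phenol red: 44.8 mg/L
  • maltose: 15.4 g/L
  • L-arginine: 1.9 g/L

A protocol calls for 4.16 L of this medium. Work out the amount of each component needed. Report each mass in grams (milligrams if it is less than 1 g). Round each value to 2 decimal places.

Scale factor relative to 1 L: 4.16.
sodium acetate: 4.95 g/L × 4.16 L = 20.59 g
yeast extract: 5.36 g/L × 4.16 L = 22.30 g
raffinose: 25.5 g/L × 4.16 L = 106.08 g
phenol red: 44.8 mg/L × 4.16 L = 186.37 mg
maltose: 15.4 g/L × 4.16 L = 64.06 g
L-arginine: 1.9 g/L × 4.16 L = 7.90 g

sodium acetate 20.59 g; yeast extract 22.30 g; raffinose 106.08 g; phenol red 186.37 mg; maltose 64.06 g; L-arginine 7.90 g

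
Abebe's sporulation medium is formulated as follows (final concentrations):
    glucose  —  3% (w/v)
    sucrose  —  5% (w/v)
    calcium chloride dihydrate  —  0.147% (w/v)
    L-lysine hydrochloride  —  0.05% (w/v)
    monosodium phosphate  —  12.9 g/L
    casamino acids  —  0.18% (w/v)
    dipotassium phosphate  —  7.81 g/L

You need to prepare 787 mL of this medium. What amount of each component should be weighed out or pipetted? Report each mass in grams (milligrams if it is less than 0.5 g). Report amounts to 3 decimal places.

Working volume: 787 mL = 0.787 L.
glucose: 3 g per 100 mL × 787 mL ÷ 100 = 23.610 g
sucrose: 5% w/v = 50 g/L → 50 × 0.787 L = 39.350 g
calcium chloride dihydrate: 0.147 g per 100 mL × 787 mL ÷ 100 = 1.157 g
L-lysine hydrochloride: 0.05% w/v = 0.5 g/L → 0.5 × 0.787 L = 0.3935 g = 393.500 mg
monosodium phosphate: 12.9 g/L × 0.787 L = 10.152 g
casamino acids: 0.18 g per 100 mL × 787 mL ÷ 100 = 1.417 g
dipotassium phosphate: 7.81 g/L × 0.787 L = 6.146 g

glucose 23.610 g; sucrose 39.350 g; calcium chloride dihydrate 1.157 g; L-lysine hydrochloride 393.500 mg; monosodium phosphate 10.152 g; casamino acids 1.417 g; dipotassium phosphate 6.146 g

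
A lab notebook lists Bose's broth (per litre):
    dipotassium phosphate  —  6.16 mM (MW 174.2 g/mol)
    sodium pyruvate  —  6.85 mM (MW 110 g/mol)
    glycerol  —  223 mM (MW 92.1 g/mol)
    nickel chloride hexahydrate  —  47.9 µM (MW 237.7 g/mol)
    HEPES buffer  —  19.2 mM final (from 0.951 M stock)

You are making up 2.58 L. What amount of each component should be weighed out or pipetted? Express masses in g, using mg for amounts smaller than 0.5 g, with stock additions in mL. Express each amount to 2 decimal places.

dipotassium phosphate 2.77 g; sodium pyruvate 1.94 g; glycerol 52.99 g; nickel chloride hexahydrate 29.38 mg; HEPES buffer 52.09 mL

Scale factor relative to 1 L: 2.58.
dipotassium phosphate: 6.16 mmol/L × 174.2 g/mol × 2.58 L ÷ 1000 = 2.77 g
sodium pyruvate: 6.85 mmol/L × 110 g/mol × 2.58 L ÷ 1000 = 1.94 g
glycerol: 223 mmol/L × 92.1 g/mol × 2.58 L ÷ 1000 = 52.99 g
nickel chloride hexahydrate: 47.9 µmol/L × 237.7 g/mol × 2.58 L ÷ 1000 = 29.38 mg
HEPES buffer: dilute stock: 19.2 mM × 2580 mL ÷ 951 mM = 52.09 mL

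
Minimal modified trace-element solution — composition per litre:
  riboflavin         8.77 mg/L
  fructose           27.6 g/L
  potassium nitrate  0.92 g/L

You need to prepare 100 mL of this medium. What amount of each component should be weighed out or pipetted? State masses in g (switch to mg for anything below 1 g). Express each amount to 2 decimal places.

Working volume: 100 mL = 0.1 L.
riboflavin: 8.77 mg/L × 0.1 L = 0.88 mg
fructose: 27.6 g/L × 0.1 L = 2.76 g
potassium nitrate: 0.92 g/L × 0.1 L = 0.092 g = 92.00 mg

riboflavin 0.88 mg; fructose 2.76 g; potassium nitrate 92.00 mg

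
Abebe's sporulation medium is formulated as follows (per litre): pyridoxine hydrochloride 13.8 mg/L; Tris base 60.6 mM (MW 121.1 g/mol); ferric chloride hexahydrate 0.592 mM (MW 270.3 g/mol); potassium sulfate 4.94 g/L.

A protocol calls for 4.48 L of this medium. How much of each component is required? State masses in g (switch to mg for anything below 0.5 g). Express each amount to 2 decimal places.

pyridoxine hydrochloride 61.82 mg; Tris base 32.88 g; ferric chloride hexahydrate 0.72 g; potassium sulfate 22.13 g

Working volume: 4.48 L.
pyridoxine hydrochloride: 13.8 mg/L × 4.48 L = 61.82 mg
Tris base: 60.6 mmol/L × 121.1 g/mol × 4.48 L ÷ 1000 = 32.88 g
ferric chloride hexahydrate: 0.592 mmol/L × 270.3 g/mol × 4.48 L ÷ 1000 = 0.72 g
potassium sulfate: 4.94 g/L × 4.48 L = 22.13 g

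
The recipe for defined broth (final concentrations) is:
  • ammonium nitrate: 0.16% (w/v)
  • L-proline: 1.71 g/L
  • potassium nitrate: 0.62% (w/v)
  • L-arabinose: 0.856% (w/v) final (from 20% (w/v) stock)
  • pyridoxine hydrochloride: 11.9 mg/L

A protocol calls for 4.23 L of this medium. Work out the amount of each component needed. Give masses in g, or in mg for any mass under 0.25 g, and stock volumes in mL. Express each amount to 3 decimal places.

ammonium nitrate 6.768 g; L-proline 7.233 g; potassium nitrate 26.226 g; L-arabinose 181.044 mL; pyridoxine hydrochloride 50.337 mg

Scale factor relative to 1 L: 4.23.
ammonium nitrate: 0.16 g per 100 mL × 4230 mL ÷ 100 = 6.768 g
L-proline: 1.71 g/L × 4.23 L = 7.233 g
potassium nitrate: 0.62 g per 100 mL × 4230 mL ÷ 100 = 26.226 g
L-arabinose: C1V1 = C2V2 → 0.856% ÷ 20% × 4230 mL = 181.044 mL
pyridoxine hydrochloride: 11.9 mg/L × 4.23 L = 50.337 mg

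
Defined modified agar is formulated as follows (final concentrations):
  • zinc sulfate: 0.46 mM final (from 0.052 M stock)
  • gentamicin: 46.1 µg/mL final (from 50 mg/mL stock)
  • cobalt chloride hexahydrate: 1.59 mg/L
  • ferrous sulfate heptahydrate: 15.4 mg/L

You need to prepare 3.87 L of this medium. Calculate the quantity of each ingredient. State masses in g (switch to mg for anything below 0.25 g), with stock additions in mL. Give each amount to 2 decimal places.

zinc sulfate 34.23 mL; gentamicin 3.57 mL; cobalt chloride hexahydrate 6.15 mg; ferrous sulfate heptahydrate 59.60 mg

Working volume: 3.87 L.
zinc sulfate: V = C2·V2/C1 = 0.46 mM × 3870 mL ÷ 52 mM = 34.23 mL
gentamicin: C1V1 = C2V2 → 46.1 µg/mL × 3870 mL ÷ 50000 µg/mL = 3.57 mL
cobalt chloride hexahydrate: 1.59 mg/L × 3.87 L = 6.15 mg
ferrous sulfate heptahydrate: 15.4 mg/L × 3.87 L = 59.60 mg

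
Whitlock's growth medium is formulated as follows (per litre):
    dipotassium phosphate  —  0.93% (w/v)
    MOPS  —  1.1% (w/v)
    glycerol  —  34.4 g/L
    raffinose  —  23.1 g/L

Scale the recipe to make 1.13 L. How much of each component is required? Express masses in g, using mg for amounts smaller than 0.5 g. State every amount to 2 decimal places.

dipotassium phosphate 10.51 g; MOPS 12.43 g; glycerol 38.87 g; raffinose 26.10 g

Working volume: 1.13 L.
dipotassium phosphate: 0.93 g per 100 mL × 1130 mL ÷ 100 = 10.51 g
MOPS: 1.1% w/v = 11 g/L → 11 × 1.13 L = 12.43 g
glycerol: 34.4 g/L × 1.13 L = 38.87 g
raffinose: 23.1 g/L × 1.13 L = 26.10 g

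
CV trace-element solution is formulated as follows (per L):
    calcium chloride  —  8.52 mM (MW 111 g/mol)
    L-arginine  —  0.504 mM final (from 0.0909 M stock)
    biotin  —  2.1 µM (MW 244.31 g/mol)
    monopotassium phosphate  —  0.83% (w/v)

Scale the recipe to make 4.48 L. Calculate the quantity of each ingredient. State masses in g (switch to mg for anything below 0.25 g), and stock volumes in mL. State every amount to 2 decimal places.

Working volume: 4.48 L.
calcium chloride: 8.52 mmol/L × 111 g/mol × 4.48 L ÷ 1000 = 4.24 g
L-arginine: V = C2·V2/C1 = 0.504 mM × 4480 mL ÷ 90.9 mM = 24.84 mL
biotin: 2.1 µmol/L × 244.31 g/mol × 4.48 L ÷ 1000 = 2.30 mg
monopotassium phosphate: 0.83% w/v = 8.3 g/L → 8.3 × 4.48 L = 37.18 g

calcium chloride 4.24 g; L-arginine 24.84 mL; biotin 2.30 mg; monopotassium phosphate 37.18 g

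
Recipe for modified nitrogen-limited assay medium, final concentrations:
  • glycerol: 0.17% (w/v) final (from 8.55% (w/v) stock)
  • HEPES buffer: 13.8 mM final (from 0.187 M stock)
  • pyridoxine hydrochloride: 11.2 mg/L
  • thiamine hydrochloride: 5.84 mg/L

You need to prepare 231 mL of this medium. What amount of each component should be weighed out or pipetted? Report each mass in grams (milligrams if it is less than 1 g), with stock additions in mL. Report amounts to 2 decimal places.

glycerol 4.59 mL; HEPES buffer 17.05 mL; pyridoxine hydrochloride 2.59 mg; thiamine hydrochloride 1.35 mg

Scale factor relative to 1 L: 0.231.
glycerol: dilute stock: 0.17% ÷ 8.55% × 231 mL = 4.59 mL
HEPES buffer: V = C2·V2/C1 = 13.8 mM × 231 mL ÷ 187 mM = 17.05 mL
pyridoxine hydrochloride: 11.2 mg/L × 0.231 L = 2.59 mg
thiamine hydrochloride: 5.84 mg/L × 0.231 L = 1.35 mg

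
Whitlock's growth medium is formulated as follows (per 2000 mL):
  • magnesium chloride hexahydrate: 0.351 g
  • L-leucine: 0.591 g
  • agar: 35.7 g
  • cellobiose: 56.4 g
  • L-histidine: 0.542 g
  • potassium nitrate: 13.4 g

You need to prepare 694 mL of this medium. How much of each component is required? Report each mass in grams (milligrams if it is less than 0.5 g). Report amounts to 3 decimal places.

magnesium chloride hexahydrate 121.797 mg; L-leucine 205.077 mg; agar 12.388 g; cellobiose 19.571 g; L-histidine 188.074 mg; potassium nitrate 4.650 g

Ratio of target to recipe volume: 694 / 2000 = 0.347.
magnesium chloride hexahydrate: 0.351 g × (694 mL / 2000 mL) = 0.121797 g = 121.797 mg
L-leucine: 0.591 g × (694 mL / 2000 mL) = 0.205077 g = 205.077 mg
agar: 35.7 g × (694 mL / 2000 mL) = 12.388 g
cellobiose: 56.4 g × (694 mL / 2000 mL) = 19.571 g
L-histidine: 0.542 g × (694 mL / 2000 mL) = 0.188074 g = 188.074 mg
potassium nitrate: 13.4 g × (694 mL / 2000 mL) = 4.650 g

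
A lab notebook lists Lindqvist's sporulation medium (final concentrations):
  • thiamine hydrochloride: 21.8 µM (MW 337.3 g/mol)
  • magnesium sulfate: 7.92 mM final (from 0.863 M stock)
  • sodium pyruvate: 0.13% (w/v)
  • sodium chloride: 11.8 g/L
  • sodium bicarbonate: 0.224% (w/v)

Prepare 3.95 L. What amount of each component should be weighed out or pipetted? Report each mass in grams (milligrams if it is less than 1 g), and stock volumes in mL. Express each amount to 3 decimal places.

thiamine hydrochloride 29.045 mg; magnesium sulfate 36.250 mL; sodium pyruvate 5.135 g; sodium chloride 46.610 g; sodium bicarbonate 8.848 g

Working volume: 3.95 L.
thiamine hydrochloride: 21.8 µmol/L × 337.3 g/mol × 3.95 L ÷ 1000 = 29.045 mg
magnesium sulfate: C1V1 = C2V2 → 7.92 mM × 3950 mL ÷ 863 mM = 36.250 mL
sodium pyruvate: 0.13 g per 100 mL × 3950 mL ÷ 100 = 5.135 g
sodium chloride: 11.8 g/L × 3.95 L = 46.610 g
sodium bicarbonate: 0.224 g per 100 mL × 3950 mL ÷ 100 = 8.848 g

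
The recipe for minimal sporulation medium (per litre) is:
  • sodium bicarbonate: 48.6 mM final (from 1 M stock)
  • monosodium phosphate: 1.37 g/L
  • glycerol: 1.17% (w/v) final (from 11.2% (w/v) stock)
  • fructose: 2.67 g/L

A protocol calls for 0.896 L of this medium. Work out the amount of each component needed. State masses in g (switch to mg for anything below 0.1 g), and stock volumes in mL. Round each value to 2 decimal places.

sodium bicarbonate 43.55 mL; monosodium phosphate 1.23 g; glycerol 93.60 mL; fructose 2.39 g

Working volume: 0.896 L.
sodium bicarbonate: C1V1 = C2V2 → 48.6 mM × 896 mL ÷ 1000 mM = 43.55 mL
monosodium phosphate: 1.37 g/L × 0.896 L = 1.23 g
glycerol: C1V1 = C2V2 → 1.17% ÷ 11.2% × 896 mL = 93.60 mL
fructose: 2.67 g/L × 0.896 L = 2.39 g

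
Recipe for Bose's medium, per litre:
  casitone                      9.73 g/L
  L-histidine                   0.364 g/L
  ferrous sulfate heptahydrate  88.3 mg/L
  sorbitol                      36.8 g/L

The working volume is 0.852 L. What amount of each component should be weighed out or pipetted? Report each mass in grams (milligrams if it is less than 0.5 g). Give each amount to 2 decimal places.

casitone 8.29 g; L-histidine 310.13 mg; ferrous sulfate heptahydrate 75.23 mg; sorbitol 31.35 g

Scale factor relative to 1 L: 0.852.
casitone: 9.73 g/L × 0.852 L = 8.29 g
L-histidine: 0.364 g/L × 0.852 L = 0.310128 g = 310.13 mg
ferrous sulfate heptahydrate: 88.3 mg/L × 0.852 L = 75.23 mg
sorbitol: 36.8 g/L × 0.852 L = 31.35 g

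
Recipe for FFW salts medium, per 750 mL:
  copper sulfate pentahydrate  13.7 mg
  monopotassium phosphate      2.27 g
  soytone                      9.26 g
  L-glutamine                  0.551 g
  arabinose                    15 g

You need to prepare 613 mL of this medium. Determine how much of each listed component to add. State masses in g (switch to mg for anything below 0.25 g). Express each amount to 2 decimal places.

Scale factor = 613 mL / 750 mL = 0.817333.
copper sulfate pentahydrate: 13.7 mg × (613 mL / 750 mL) = 11.20 mg
monopotassium phosphate: 2.27 g × (613 mL / 750 mL) = 1.86 g
soytone: 9.26 g × (613 mL / 750 mL) = 7.57 g
L-glutamine: 0.551 g × (613 mL / 750 mL) = 0.45 g
arabinose: 15 g × (613 mL / 750 mL) = 12.26 g

copper sulfate pentahydrate 11.20 mg; monopotassium phosphate 1.86 g; soytone 7.57 g; L-glutamine 0.45 g; arabinose 12.26 g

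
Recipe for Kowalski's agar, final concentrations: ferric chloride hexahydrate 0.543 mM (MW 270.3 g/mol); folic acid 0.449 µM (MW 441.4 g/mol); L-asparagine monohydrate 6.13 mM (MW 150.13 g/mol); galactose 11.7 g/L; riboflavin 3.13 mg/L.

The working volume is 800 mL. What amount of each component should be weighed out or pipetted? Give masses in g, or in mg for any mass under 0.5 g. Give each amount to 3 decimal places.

ferric chloride hexahydrate 117.418 mg; folic acid 0.159 mg; L-asparagine monohydrate 0.736 g; galactose 9.360 g; riboflavin 2.504 mg

Scale factor relative to 1 L: 0.8.
ferric chloride hexahydrate: 0.543 mmol/L × 270.3 mg/mmol × 0.8 L = 117.418 mg
folic acid: 0.449 µmol/L × 441.4 g/mol × 0.8 L ÷ 1000 = 0.159 mg
L-asparagine monohydrate: 6.13 mmol/L × 150.13 g/mol × 0.8 L ÷ 1000 = 0.736 g
galactose: 11.7 g/L × 0.8 L = 9.360 g
riboflavin: 3.13 mg/L × 0.8 L = 2.504 mg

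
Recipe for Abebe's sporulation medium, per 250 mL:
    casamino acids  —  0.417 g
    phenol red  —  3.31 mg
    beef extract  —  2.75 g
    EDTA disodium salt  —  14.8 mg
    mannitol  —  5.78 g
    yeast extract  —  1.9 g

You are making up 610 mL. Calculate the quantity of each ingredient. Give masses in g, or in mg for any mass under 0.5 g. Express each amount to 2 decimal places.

casamino acids 1.02 g; phenol red 8.08 mg; beef extract 6.71 g; EDTA disodium salt 36.11 mg; mannitol 14.10 g; yeast extract 4.64 g

Scale factor = 610 mL / 250 mL = 2.44.
casamino acids: 0.417 g × (610 mL / 250 mL) = 1.02 g
phenol red: 3.31 mg × (610 mL / 250 mL) = 8.08 mg
beef extract: 2.75 g × (610 mL / 250 mL) = 6.71 g
EDTA disodium salt: 14.8 mg × (610 mL / 250 mL) = 36.11 mg
mannitol: 5.78 g × (610 mL / 250 mL) = 14.10 g
yeast extract: 1.9 g × (610 mL / 250 mL) = 4.64 g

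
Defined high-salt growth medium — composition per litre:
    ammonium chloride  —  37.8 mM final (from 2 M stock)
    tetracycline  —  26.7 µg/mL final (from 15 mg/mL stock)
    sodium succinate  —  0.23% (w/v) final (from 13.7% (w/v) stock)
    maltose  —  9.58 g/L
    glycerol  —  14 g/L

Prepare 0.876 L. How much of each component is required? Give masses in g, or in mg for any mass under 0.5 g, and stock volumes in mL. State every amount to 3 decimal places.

ammonium chloride 16.556 mL; tetracycline 1.559 mL; sodium succinate 14.707 mL; maltose 8.392 g; glycerol 12.264 g

Scale factor relative to 1 L: 0.876.
ammonium chloride: C1V1 = C2V2 → 37.8 mM × 876 mL ÷ 2000 mM = 16.556 mL
tetracycline: dilute stock: 26.7 µg/mL × 876 mL ÷ 15000 µg/mL = 1.559 mL
sodium succinate: V = C2·V2/C1 = 0.23% ÷ 13.7% × 876 mL = 14.707 mL
maltose: 9.58 g/L × 0.876 L = 8.392 g
glycerol: 14 g/L × 0.876 L = 12.264 g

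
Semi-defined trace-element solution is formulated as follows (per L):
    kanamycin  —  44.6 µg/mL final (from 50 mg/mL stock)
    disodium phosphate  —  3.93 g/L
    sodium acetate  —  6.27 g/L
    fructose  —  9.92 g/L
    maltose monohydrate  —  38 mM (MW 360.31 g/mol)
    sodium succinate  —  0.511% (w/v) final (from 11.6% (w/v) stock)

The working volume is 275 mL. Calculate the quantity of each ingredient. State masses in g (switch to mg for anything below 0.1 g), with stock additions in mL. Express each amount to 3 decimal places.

Scale factor relative to 1 L: 0.275.
kanamycin: V = C2·V2/C1 = 44.6 µg/mL × 275 mL ÷ 50000 µg/mL = 0.245 mL
disodium phosphate: 3.93 g/L × 0.275 L = 1.081 g
sodium acetate: 6.27 g/L × 0.275 L = 1.724 g
fructose: 9.92 g/L × 0.275 L = 2.728 g
maltose monohydrate: 38 mmol/L × 360.31 g/mol × 0.275 L ÷ 1000 = 3.765 g
sodium succinate: V = C2·V2/C1 = 0.511% ÷ 11.6% × 275 mL = 12.114 mL

kanamycin 0.245 mL; disodium phosphate 1.081 g; sodium acetate 1.724 g; fructose 2.728 g; maltose monohydrate 3.765 g; sodium succinate 12.114 mL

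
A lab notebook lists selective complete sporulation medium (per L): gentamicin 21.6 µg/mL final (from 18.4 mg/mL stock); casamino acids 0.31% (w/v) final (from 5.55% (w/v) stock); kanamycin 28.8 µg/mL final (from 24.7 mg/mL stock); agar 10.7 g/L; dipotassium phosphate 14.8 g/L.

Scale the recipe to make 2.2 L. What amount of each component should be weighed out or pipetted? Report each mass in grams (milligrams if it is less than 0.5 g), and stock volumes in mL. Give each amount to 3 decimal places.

Scale factor relative to 1 L: 2.2.
gentamicin: C1V1 = C2V2 → 21.6 µg/mL × 2200 mL ÷ 18400 µg/mL = 2.583 mL
casamino acids: dilute stock: 0.31% ÷ 5.55% × 2200 mL = 122.883 mL
kanamycin: V = C2·V2/C1 = 28.8 µg/mL × 2200 mL ÷ 24700 µg/mL = 2.565 mL
agar: 10.7 g/L × 2.2 L = 23.540 g
dipotassium phosphate: 14.8 g/L × 2.2 L = 32.560 g

gentamicin 2.583 mL; casamino acids 122.883 mL; kanamycin 2.565 mL; agar 23.540 g; dipotassium phosphate 32.560 g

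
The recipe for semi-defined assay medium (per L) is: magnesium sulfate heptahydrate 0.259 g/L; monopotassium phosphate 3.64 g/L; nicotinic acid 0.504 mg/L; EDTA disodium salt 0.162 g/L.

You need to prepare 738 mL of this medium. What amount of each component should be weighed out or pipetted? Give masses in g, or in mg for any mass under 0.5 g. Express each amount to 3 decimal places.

magnesium sulfate heptahydrate 191.142 mg; monopotassium phosphate 2.686 g; nicotinic acid 0.372 mg; EDTA disodium salt 119.556 mg

Target volume = 738 mL = 0.738 L.
magnesium sulfate heptahydrate: 0.259 g/L × 0.738 L = 0.191142 g = 191.142 mg
monopotassium phosphate: 3.64 g/L × 0.738 L = 2.686 g
nicotinic acid: 0.504 mg/L × 0.738 L = 0.372 mg
EDTA disodium salt: 0.162 g/L × 0.738 L = 0.119556 g = 119.556 mg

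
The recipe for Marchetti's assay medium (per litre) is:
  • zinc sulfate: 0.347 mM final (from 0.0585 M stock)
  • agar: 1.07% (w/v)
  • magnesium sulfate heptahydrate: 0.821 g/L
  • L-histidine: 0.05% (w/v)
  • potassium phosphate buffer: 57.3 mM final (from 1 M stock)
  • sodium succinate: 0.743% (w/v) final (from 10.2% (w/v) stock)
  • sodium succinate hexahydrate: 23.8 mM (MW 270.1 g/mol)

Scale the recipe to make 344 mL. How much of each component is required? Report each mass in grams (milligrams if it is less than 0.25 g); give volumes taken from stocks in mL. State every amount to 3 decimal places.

Target volume = 344 mL = 0.344 L.
zinc sulfate: dilute stock: 0.347 mM × 344 mL ÷ 58.5 mM = 2.040 mL
agar: 1.07 g per 100 mL × 344 mL ÷ 100 = 3.681 g
magnesium sulfate heptahydrate: 0.821 g/L × 0.344 L = 0.282 g
L-histidine: 0.05 g per 100 mL × 344 mL ÷ 100 = 0.172 g = 172.000 mg
potassium phosphate buffer: dilute stock: 57.3 mM × 344 mL ÷ 1000 mM = 19.711 mL
sodium succinate: dilute stock: 0.743% ÷ 10.2% × 344 mL = 25.058 mL
sodium succinate hexahydrate: 23.8 mmol/L × 270.1 g/mol × 0.344 L ÷ 1000 = 2.211 g

zinc sulfate 2.040 mL; agar 3.681 g; magnesium sulfate heptahydrate 0.282 g; L-histidine 172.000 mg; potassium phosphate buffer 19.711 mL; sodium succinate 25.058 mL; sodium succinate hexahydrate 2.211 g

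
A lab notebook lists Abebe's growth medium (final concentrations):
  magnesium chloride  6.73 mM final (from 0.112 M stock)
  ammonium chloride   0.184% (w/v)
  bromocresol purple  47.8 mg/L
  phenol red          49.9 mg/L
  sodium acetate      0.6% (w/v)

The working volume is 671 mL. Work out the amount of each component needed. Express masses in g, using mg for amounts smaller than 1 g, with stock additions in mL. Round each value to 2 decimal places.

Working volume: 671 mL = 0.671 L.
magnesium chloride: V = C2·V2/C1 = 6.73 mM × 671 mL ÷ 112 mM = 40.32 mL
ammonium chloride: 0.184% w/v = 1.84 g/L → 1.84 × 0.671 L = 1.23 g
bromocresol purple: 47.8 mg/L × 0.671 L = 32.07 mg
phenol red: 49.9 mg/L × 0.671 L = 33.48 mg
sodium acetate: 0.6 g per 100 mL × 671 mL ÷ 100 = 4.03 g

magnesium chloride 40.32 mL; ammonium chloride 1.23 g; bromocresol purple 32.07 mg; phenol red 33.48 mg; sodium acetate 4.03 g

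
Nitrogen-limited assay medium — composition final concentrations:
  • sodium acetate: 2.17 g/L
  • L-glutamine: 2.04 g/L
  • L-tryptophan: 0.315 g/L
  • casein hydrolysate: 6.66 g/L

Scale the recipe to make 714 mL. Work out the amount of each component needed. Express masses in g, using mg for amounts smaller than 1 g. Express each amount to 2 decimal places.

Scale factor relative to 1 L: 0.714.
sodium acetate: 2.17 g/L × 0.714 L = 1.55 g
L-glutamine: 2.04 g/L × 0.714 L = 1.46 g
L-tryptophan: 0.315 g/L × 0.714 L = 0.22491 g = 224.91 mg
casein hydrolysate: 6.66 g/L × 0.714 L = 4.76 g

sodium acetate 1.55 g; L-glutamine 1.46 g; L-tryptophan 224.91 mg; casein hydrolysate 4.76 g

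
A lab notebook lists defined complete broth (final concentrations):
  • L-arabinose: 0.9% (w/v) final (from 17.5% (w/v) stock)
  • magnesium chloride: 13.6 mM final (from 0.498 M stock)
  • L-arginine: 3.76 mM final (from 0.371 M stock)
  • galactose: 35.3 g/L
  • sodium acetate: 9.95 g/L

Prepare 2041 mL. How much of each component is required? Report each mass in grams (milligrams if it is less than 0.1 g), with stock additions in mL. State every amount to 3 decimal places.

Target volume = 2041 mL = 2.041 L.
L-arabinose: dilute stock: 0.9% ÷ 17.5% × 2041 mL = 104.966 mL
magnesium chloride: C1V1 = C2V2 → 13.6 mM × 2041 mL ÷ 498 mM = 55.738 mL
L-arginine: C1V1 = C2V2 → 3.76 mM × 2041 mL ÷ 371 mM = 20.685 mL
galactose: 35.3 g/L × 2.041 L = 72.047 g
sodium acetate: 9.95 g/L × 2.041 L = 20.308 g

L-arabinose 104.966 mL; magnesium chloride 55.738 mL; L-arginine 20.685 mL; galactose 72.047 g; sodium acetate 20.308 g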